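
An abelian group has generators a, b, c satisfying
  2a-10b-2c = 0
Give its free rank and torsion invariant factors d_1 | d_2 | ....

rank_ℚ(R)=1; free=3−1=2
SNF(R) diag = [2] → torsion [2]

Answer: M ≅ ℤ^2 ⊕ ℤ/2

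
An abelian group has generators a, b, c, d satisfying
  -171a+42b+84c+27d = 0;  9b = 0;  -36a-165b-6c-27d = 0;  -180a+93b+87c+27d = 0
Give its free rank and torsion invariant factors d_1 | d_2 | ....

rank_ℚ(R)=4; free=4−4=0
SNF(R) diag = [3, 9, 27, 27] → torsion [3, 9, 27, 27]

Answer: M ≅ ℤ/3 ⊕ ℤ/9 ⊕ ℤ/27 ⊕ ℤ/27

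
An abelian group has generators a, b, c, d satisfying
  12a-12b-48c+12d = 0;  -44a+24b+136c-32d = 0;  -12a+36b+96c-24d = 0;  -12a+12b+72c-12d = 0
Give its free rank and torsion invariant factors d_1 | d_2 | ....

rank_ℚ(R)=4; free=4−4=0
SNF(R) diag = [4, 12, 12, 24] → torsion [4, 12, 12, 24]

Answer: M ≅ ℤ/4 ⊕ ℤ/12 ⊕ ℤ/12 ⊕ ℤ/24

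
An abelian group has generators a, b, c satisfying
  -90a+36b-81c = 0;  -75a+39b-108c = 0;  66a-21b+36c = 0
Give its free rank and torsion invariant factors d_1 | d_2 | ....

rank_ℚ(R)=3; free=3−3=0
SNF(R) diag = [3, 9, 27] → torsion [3, 9, 27]

Answer: M ≅ ℤ/3 ⊕ ℤ/9 ⊕ ℤ/27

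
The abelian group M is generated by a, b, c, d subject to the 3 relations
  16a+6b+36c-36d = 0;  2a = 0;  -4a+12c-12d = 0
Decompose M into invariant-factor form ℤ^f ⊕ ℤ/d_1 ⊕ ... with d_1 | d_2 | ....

rank_ℚ(R)=3; free=4−3=1
SNF(R) diag = [2, 6, 12] → torsion [2, 6, 12]

Answer: M ≅ ℤ^1 ⊕ ℤ/2 ⊕ ℤ/6 ⊕ ℤ/12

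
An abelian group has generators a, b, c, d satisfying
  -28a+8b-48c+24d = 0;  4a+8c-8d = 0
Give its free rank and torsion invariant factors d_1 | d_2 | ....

rank_ℚ(R)=2; free=4−2=2
SNF(R) diag = [4, 8] → torsion [4, 8]

Answer: M ≅ ℤ^2 ⊕ ℤ/4 ⊕ ℤ/8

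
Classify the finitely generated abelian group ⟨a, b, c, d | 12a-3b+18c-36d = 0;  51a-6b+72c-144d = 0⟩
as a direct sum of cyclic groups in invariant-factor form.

Answer: M ≅ ℤ^2 ⊕ ℤ/3 ⊕ ℤ/9

Derivation:
rank_ℚ(R)=2; free=4−2=2
SNF(R) diag = [3, 9] → torsion [3, 9]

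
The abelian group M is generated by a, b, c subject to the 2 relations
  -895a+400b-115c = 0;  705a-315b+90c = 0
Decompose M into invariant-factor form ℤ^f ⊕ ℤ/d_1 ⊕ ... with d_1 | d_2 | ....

Answer: M ≅ ℤ^1 ⊕ ℤ/5 ⊕ ℤ/15

Derivation:
rank_ℚ(R)=2; free=3−2=1
SNF(R) diag = [5, 15] → torsion [5, 15]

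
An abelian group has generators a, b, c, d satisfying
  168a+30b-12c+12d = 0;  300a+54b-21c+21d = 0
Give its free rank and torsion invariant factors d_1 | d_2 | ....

Answer: M ≅ ℤ^2 ⊕ ℤ/3 ⊕ ℤ/6

Derivation:
rank_ℚ(R)=2; free=4−2=2
SNF(R) diag = [3, 6] → torsion [3, 6]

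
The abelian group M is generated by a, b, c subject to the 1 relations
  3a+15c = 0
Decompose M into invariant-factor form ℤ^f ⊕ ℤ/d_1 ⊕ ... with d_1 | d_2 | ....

rank_ℚ(R)=1; free=3−1=2
SNF(R) diag = [3] → torsion [3]

Answer: M ≅ ℤ^2 ⊕ ℤ/3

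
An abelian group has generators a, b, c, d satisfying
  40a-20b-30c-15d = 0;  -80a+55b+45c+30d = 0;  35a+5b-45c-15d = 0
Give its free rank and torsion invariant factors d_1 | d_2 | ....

rank_ℚ(R)=3; free=4−3=1
SNF(R) diag = [5, 15, 15] → torsion [5, 15, 15]

Answer: M ≅ ℤ^1 ⊕ ℤ/5 ⊕ ℤ/15 ⊕ ℤ/15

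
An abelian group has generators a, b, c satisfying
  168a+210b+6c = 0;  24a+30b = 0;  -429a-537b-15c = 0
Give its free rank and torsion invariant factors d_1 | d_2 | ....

rank_ℚ(R)=3; free=3−3=0
SNF(R) diag = [3, 6, 6] → torsion [3, 6, 6]

Answer: M ≅ ℤ/3 ⊕ ℤ/6 ⊕ ℤ/6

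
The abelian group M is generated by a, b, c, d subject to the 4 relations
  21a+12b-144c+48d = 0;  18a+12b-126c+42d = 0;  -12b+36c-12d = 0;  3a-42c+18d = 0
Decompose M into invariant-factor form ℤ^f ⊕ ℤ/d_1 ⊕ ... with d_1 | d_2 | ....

Answer: M ≅ ℤ/3 ⊕ ℤ/6 ⊕ ℤ/12 ⊕ ℤ/12

Derivation:
rank_ℚ(R)=4; free=4−4=0
SNF(R) diag = [3, 6, 12, 12] → torsion [3, 6, 12, 12]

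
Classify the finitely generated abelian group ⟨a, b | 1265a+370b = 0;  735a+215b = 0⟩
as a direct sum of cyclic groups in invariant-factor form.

Answer: M ≅ ℤ/5 ⊕ ℤ/5

Derivation:
rank_ℚ(R)=2; free=2−2=0
SNF(R) diag = [5, 5] → torsion [5, 5]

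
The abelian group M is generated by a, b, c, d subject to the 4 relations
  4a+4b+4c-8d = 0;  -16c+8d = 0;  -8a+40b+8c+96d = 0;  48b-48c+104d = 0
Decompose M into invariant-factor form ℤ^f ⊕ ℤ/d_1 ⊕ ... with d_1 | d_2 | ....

rank_ℚ(R)=4; free=4−4=0
SNF(R) diag = [4, 8, 16, 48] → torsion [4, 8, 16, 48]

Answer: M ≅ ℤ/4 ⊕ ℤ/8 ⊕ ℤ/16 ⊕ ℤ/48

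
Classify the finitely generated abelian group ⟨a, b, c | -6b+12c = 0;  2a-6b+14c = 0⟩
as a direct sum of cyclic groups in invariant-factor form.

Answer: M ≅ ℤ^1 ⊕ ℤ/2 ⊕ ℤ/6

Derivation:
rank_ℚ(R)=2; free=3−2=1
SNF(R) diag = [2, 6] → torsion [2, 6]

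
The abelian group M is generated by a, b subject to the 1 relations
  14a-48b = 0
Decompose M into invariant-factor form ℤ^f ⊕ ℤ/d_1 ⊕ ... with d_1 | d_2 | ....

Answer: M ≅ ℤ^1 ⊕ ℤ/2

Derivation:
rank_ℚ(R)=1; free=2−1=1
SNF(R) diag = [2] → torsion [2]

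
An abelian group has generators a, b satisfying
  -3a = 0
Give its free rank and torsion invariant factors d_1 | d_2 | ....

rank_ℚ(R)=1; free=2−1=1
SNF(R) diag = [3] → torsion [3]

Answer: M ≅ ℤ^1 ⊕ ℤ/3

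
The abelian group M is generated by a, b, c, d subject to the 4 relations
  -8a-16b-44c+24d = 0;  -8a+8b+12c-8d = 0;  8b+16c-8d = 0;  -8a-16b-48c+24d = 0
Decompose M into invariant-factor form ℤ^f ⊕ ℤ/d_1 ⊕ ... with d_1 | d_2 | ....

Answer: M ≅ ℤ/4 ⊕ ℤ/8 ⊕ ℤ/8 ⊕ ℤ/8

Derivation:
rank_ℚ(R)=4; free=4−4=0
SNF(R) diag = [4, 8, 8, 8] → torsion [4, 8, 8, 8]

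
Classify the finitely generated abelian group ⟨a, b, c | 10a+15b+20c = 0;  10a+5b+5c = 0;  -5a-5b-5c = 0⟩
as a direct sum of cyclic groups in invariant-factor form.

rank_ℚ(R)=3; free=3−3=0
SNF(R) diag = [5, 5, 5] → torsion [5, 5, 5]

Answer: M ≅ ℤ/5 ⊕ ℤ/5 ⊕ ℤ/5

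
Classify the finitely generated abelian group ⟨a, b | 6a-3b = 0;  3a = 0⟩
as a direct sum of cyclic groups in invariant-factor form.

Answer: M ≅ ℤ/3 ⊕ ℤ/3

Derivation:
rank_ℚ(R)=2; free=2−2=0
SNF(R) diag = [3, 3] → torsion [3, 3]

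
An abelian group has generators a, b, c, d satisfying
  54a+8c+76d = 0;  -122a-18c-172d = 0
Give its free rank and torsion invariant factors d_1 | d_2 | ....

rank_ℚ(R)=2; free=4−2=2
SNF(R) diag = [2, 2] → torsion [2, 2]

Answer: M ≅ ℤ^2 ⊕ ℤ/2 ⊕ ℤ/2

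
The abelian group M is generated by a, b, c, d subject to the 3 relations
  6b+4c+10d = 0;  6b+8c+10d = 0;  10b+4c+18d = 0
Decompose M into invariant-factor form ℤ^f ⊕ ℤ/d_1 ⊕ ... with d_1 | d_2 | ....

Answer: M ≅ ℤ^1 ⊕ ℤ/2 ⊕ ℤ/4 ⊕ ℤ/4

Derivation:
rank_ℚ(R)=3; free=4−3=1
SNF(R) diag = [2, 4, 4] → torsion [2, 4, 4]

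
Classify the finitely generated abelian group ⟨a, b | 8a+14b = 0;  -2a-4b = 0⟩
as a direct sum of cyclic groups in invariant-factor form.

Answer: M ≅ ℤ/2 ⊕ ℤ/2

Derivation:
rank_ℚ(R)=2; free=2−2=0
SNF(R) diag = [2, 2] → torsion [2, 2]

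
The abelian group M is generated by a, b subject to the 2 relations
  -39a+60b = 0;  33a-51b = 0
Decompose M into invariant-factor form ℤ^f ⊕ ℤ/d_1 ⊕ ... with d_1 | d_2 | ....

rank_ℚ(R)=2; free=2−2=0
SNF(R) diag = [3, 3] → torsion [3, 3]

Answer: M ≅ ℤ/3 ⊕ ℤ/3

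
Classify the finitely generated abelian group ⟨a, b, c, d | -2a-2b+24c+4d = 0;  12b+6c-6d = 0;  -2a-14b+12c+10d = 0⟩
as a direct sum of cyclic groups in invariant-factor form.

Answer: M ≅ ℤ^1 ⊕ ℤ/2 ⊕ ℤ/6 ⊕ ℤ/6

Derivation:
rank_ℚ(R)=3; free=4−3=1
SNF(R) diag = [2, 6, 6] → torsion [2, 6, 6]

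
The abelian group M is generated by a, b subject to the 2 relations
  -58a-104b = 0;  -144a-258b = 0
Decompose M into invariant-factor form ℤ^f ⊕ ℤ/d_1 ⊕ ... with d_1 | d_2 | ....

rank_ℚ(R)=2; free=2−2=0
SNF(R) diag = [2, 6] → torsion [2, 6]

Answer: M ≅ ℤ/2 ⊕ ℤ/6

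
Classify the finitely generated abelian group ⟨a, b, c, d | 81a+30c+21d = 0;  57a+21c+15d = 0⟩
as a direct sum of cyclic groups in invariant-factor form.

Answer: M ≅ ℤ^2 ⊕ ℤ/3 ⊕ ℤ/3

Derivation:
rank_ℚ(R)=2; free=4−2=2
SNF(R) diag = [3, 3] → torsion [3, 3]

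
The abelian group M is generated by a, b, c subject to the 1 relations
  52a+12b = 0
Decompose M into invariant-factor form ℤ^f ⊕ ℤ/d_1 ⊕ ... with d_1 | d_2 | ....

rank_ℚ(R)=1; free=3−1=2
SNF(R) diag = [4] → torsion [4]

Answer: M ≅ ℤ^2 ⊕ ℤ/4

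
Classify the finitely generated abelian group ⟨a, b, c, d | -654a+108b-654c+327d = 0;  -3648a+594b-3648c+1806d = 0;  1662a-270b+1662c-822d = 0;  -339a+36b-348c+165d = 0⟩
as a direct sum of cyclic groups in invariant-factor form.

Answer: M ≅ ℤ/3 ⊕ ℤ/9 ⊕ ℤ/18 ⊕ ℤ/54

Derivation:
rank_ℚ(R)=4; free=4−4=0
SNF(R) diag = [3, 9, 18, 54] → torsion [3, 9, 18, 54]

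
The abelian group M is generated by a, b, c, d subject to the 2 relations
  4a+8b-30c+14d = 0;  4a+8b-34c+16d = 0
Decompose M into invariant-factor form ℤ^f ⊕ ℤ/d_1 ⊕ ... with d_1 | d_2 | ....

Answer: M ≅ ℤ^2 ⊕ ℤ/2 ⊕ ℤ/2

Derivation:
rank_ℚ(R)=2; free=4−2=2
SNF(R) diag = [2, 2] → torsion [2, 2]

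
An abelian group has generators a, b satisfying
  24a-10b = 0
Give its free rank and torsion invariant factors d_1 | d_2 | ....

Answer: M ≅ ℤ^1 ⊕ ℤ/2

Derivation:
rank_ℚ(R)=1; free=2−1=1
SNF(R) diag = [2] → torsion [2]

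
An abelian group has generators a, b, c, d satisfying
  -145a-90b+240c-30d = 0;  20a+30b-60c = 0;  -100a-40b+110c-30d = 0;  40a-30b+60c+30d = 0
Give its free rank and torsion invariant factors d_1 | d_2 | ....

rank_ℚ(R)=4; free=4−4=0
SNF(R) diag = [5, 10, 30, 30] → torsion [5, 10, 30, 30]

Answer: M ≅ ℤ/5 ⊕ ℤ/10 ⊕ ℤ/30 ⊕ ℤ/30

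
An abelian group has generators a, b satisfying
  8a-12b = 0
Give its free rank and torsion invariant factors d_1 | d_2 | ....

rank_ℚ(R)=1; free=2−1=1
SNF(R) diag = [4] → torsion [4]

Answer: M ≅ ℤ^1 ⊕ ℤ/4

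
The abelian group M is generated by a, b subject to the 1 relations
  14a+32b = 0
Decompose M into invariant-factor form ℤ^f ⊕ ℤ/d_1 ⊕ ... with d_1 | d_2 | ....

Answer: M ≅ ℤ^1 ⊕ ℤ/2

Derivation:
rank_ℚ(R)=1; free=2−1=1
SNF(R) diag = [2] → torsion [2]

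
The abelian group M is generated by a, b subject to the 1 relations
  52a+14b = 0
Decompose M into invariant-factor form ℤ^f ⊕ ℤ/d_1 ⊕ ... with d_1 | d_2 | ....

rank_ℚ(R)=1; free=2−1=1
SNF(R) diag = [2] → torsion [2]

Answer: M ≅ ℤ^1 ⊕ ℤ/2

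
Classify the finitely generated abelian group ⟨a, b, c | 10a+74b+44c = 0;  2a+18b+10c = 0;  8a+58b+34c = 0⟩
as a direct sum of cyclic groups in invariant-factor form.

rank_ℚ(R)=3; free=3−3=0
SNF(R) diag = [2, 2, 6] → torsion [2, 2, 6]

Answer: M ≅ ℤ/2 ⊕ ℤ/2 ⊕ ℤ/6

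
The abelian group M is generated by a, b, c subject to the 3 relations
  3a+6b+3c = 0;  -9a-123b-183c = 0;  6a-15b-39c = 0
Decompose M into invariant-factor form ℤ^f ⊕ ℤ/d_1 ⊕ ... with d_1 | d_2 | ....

rank_ℚ(R)=3; free=3−3=0
SNF(R) diag = [3, 3, 9] → torsion [3, 3, 9]

Answer: M ≅ ℤ/3 ⊕ ℤ/3 ⊕ ℤ/9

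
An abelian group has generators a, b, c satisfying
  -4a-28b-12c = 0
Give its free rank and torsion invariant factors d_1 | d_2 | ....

rank_ℚ(R)=1; free=3−1=2
SNF(R) diag = [4] → torsion [4]

Answer: M ≅ ℤ^2 ⊕ ℤ/4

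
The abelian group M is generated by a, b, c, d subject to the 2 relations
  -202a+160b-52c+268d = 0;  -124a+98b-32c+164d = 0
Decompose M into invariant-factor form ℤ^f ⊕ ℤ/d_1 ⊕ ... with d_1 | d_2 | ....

rank_ℚ(R)=2; free=4−2=2
SNF(R) diag = [2, 2] → torsion [2, 2]

Answer: M ≅ ℤ^2 ⊕ ℤ/2 ⊕ ℤ/2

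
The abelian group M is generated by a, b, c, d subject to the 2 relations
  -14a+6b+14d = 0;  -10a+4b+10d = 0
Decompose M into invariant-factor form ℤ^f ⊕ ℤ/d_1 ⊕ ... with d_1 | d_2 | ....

rank_ℚ(R)=2; free=4−2=2
SNF(R) diag = [2, 2] → torsion [2, 2]

Answer: M ≅ ℤ^2 ⊕ ℤ/2 ⊕ ℤ/2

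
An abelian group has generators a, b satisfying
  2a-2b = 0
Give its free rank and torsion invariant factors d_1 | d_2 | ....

rank_ℚ(R)=1; free=2−1=1
SNF(R) diag = [2] → torsion [2]

Answer: M ≅ ℤ^1 ⊕ ℤ/2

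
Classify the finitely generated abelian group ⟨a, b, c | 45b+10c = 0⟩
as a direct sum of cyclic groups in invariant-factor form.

Answer: M ≅ ℤ^2 ⊕ ℤ/5

Derivation:
rank_ℚ(R)=1; free=3−1=2
SNF(R) diag = [5] → torsion [5]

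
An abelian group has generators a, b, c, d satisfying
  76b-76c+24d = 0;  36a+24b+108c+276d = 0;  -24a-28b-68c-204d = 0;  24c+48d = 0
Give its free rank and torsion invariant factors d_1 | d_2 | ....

rank_ℚ(R)=4; free=4−4=0
SNF(R) diag = [4, 12, 12, 24] → torsion [4, 12, 12, 24]

Answer: M ≅ ℤ/4 ⊕ ℤ/12 ⊕ ℤ/12 ⊕ ℤ/24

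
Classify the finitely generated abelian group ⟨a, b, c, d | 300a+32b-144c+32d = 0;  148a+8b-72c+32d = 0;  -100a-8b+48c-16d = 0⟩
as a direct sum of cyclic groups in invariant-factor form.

rank_ℚ(R)=3; free=4−3=1
SNF(R) diag = [4, 8, 8] → torsion [4, 8, 8]

Answer: M ≅ ℤ^1 ⊕ ℤ/4 ⊕ ℤ/8 ⊕ ℤ/8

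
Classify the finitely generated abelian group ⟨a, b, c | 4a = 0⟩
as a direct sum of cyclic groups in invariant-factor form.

rank_ℚ(R)=1; free=3−1=2
SNF(R) diag = [4] → torsion [4]

Answer: M ≅ ℤ^2 ⊕ ℤ/4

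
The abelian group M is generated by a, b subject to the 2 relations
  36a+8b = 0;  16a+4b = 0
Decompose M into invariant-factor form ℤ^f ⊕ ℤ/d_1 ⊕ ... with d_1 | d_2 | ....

rank_ℚ(R)=2; free=2−2=0
SNF(R) diag = [4, 4] → torsion [4, 4]

Answer: M ≅ ℤ/4 ⊕ ℤ/4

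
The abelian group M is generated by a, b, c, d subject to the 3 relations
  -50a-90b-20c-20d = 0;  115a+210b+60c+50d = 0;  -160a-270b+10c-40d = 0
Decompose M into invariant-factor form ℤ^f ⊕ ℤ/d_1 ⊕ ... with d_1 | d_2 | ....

rank_ℚ(R)=3; free=4−3=1
SNF(R) diag = [5, 10, 10] → torsion [5, 10, 10]

Answer: M ≅ ℤ^1 ⊕ ℤ/5 ⊕ ℤ/10 ⊕ ℤ/10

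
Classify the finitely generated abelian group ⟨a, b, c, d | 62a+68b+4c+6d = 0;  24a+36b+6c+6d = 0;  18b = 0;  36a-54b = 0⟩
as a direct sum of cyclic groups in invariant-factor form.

rank_ℚ(R)=4; free=4−4=0
SNF(R) diag = [2, 6, 18, 36] → torsion [2, 6, 18, 36]

Answer: M ≅ ℤ/2 ⊕ ℤ/6 ⊕ ℤ/18 ⊕ ℤ/36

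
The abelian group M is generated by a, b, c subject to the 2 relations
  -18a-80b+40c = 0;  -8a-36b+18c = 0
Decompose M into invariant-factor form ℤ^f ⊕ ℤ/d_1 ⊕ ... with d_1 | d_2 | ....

rank_ℚ(R)=2; free=3−2=1
SNF(R) diag = [2, 2] → torsion [2, 2]

Answer: M ≅ ℤ^1 ⊕ ℤ/2 ⊕ ℤ/2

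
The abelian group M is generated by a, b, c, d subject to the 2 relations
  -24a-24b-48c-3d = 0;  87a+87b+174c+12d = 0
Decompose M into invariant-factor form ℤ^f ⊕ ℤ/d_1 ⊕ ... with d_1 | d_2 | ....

rank_ℚ(R)=2; free=4−2=2
SNF(R) diag = [3, 9] → torsion [3, 9]

Answer: M ≅ ℤ^2 ⊕ ℤ/3 ⊕ ℤ/9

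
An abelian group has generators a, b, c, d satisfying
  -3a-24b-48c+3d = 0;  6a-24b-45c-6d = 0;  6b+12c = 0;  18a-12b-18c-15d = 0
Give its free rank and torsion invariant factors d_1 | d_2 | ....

Answer: M ≅ ℤ/3 ⊕ ℤ/3 ⊕ ℤ/3 ⊕ ℤ/6

Derivation:
rank_ℚ(R)=4; free=4−4=0
SNF(R) diag = [3, 3, 3, 6] → torsion [3, 3, 3, 6]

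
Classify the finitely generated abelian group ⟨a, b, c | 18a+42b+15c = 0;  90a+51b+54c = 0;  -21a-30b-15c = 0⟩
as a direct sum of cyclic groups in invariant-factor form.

rank_ℚ(R)=3; free=3−3=0
SNF(R) diag = [3, 3, 3] → torsion [3, 3, 3]

Answer: M ≅ ℤ/3 ⊕ ℤ/3 ⊕ ℤ/3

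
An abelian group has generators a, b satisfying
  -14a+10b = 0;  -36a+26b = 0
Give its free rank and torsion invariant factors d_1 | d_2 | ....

Answer: M ≅ ℤ/2 ⊕ ℤ/2

Derivation:
rank_ℚ(R)=2; free=2−2=0
SNF(R) diag = [2, 2] → torsion [2, 2]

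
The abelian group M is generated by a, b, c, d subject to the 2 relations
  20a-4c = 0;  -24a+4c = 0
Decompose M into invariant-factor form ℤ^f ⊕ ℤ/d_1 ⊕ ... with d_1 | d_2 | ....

Answer: M ≅ ℤ^2 ⊕ ℤ/4 ⊕ ℤ/4

Derivation:
rank_ℚ(R)=2; free=4−2=2
SNF(R) diag = [4, 4] → torsion [4, 4]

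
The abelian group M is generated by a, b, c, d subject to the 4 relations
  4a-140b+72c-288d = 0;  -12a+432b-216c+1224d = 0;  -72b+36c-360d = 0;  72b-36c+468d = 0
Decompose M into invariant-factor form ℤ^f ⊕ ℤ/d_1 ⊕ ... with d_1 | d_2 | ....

Answer: M ≅ ℤ/4 ⊕ ℤ/12 ⊕ ℤ/36 ⊕ ℤ/108

Derivation:
rank_ℚ(R)=4; free=4−4=0
SNF(R) diag = [4, 12, 36, 108] → torsion [4, 12, 36, 108]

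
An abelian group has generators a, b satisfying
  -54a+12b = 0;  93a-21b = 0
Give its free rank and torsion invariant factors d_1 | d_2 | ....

rank_ℚ(R)=2; free=2−2=0
SNF(R) diag = [3, 6] → torsion [3, 6]

Answer: M ≅ ℤ/3 ⊕ ℤ/6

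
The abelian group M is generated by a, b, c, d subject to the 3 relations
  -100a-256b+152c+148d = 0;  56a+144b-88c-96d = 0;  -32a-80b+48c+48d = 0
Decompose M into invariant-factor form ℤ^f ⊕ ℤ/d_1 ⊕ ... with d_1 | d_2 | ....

Answer: M ≅ ℤ^1 ⊕ ℤ/4 ⊕ ℤ/8 ⊕ ℤ/16

Derivation:
rank_ℚ(R)=3; free=4−3=1
SNF(R) diag = [4, 8, 16] → torsion [4, 8, 16]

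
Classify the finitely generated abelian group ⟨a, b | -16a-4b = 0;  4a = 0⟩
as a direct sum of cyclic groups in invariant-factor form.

rank_ℚ(R)=2; free=2−2=0
SNF(R) diag = [4, 4] → torsion [4, 4]

Answer: M ≅ ℤ/4 ⊕ ℤ/4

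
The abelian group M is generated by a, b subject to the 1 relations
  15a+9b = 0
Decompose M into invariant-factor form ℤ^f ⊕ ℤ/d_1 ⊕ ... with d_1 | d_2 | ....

rank_ℚ(R)=1; free=2−1=1
SNF(R) diag = [3] → torsion [3]

Answer: M ≅ ℤ^1 ⊕ ℤ/3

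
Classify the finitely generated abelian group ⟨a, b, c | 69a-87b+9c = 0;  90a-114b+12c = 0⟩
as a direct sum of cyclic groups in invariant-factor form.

rank_ℚ(R)=2; free=3−2=1
SNF(R) diag = [3, 6] → torsion [3, 6]

Answer: M ≅ ℤ^1 ⊕ ℤ/3 ⊕ ℤ/6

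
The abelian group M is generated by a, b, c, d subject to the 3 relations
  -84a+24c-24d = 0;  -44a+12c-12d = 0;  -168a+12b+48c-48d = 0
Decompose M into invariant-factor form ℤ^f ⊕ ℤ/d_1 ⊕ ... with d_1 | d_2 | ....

rank_ℚ(R)=3; free=4−3=1
SNF(R) diag = [4, 12, 12] → torsion [4, 12, 12]

Answer: M ≅ ℤ^1 ⊕ ℤ/4 ⊕ ℤ/12 ⊕ ℤ/12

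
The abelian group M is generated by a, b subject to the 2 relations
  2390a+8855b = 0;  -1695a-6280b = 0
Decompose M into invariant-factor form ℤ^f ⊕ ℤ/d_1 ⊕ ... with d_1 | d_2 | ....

Answer: M ≅ ℤ/5 ⊕ ℤ/5

Derivation:
rank_ℚ(R)=2; free=2−2=0
SNF(R) diag = [5, 5] → torsion [5, 5]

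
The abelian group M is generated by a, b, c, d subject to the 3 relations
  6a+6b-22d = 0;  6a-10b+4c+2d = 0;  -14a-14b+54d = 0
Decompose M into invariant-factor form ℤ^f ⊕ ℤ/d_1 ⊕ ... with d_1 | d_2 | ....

rank_ℚ(R)=3; free=4−3=1
SNF(R) diag = [2, 4, 8] → torsion [2, 4, 8]

Answer: M ≅ ℤ^1 ⊕ ℤ/2 ⊕ ℤ/4 ⊕ ℤ/8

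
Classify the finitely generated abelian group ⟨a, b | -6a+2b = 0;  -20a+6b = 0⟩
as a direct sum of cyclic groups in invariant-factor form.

Answer: M ≅ ℤ/2 ⊕ ℤ/2

Derivation:
rank_ℚ(R)=2; free=2−2=0
SNF(R) diag = [2, 2] → torsion [2, 2]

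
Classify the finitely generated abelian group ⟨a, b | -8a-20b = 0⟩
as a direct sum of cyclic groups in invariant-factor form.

Answer: M ≅ ℤ^1 ⊕ ℤ/4

Derivation:
rank_ℚ(R)=1; free=2−1=1
SNF(R) diag = [4] → torsion [4]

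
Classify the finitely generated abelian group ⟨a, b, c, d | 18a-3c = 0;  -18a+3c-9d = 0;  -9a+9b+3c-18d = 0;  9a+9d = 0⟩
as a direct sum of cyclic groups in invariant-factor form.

rank_ℚ(R)=4; free=4−4=0
SNF(R) diag = [3, 9, 9, 9] → torsion [3, 9, 9, 9]

Answer: M ≅ ℤ/3 ⊕ ℤ/9 ⊕ ℤ/9 ⊕ ℤ/9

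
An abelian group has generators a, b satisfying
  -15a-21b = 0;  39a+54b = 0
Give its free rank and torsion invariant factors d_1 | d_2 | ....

Answer: M ≅ ℤ/3 ⊕ ℤ/3

Derivation:
rank_ℚ(R)=2; free=2−2=0
SNF(R) diag = [3, 3] → torsion [3, 3]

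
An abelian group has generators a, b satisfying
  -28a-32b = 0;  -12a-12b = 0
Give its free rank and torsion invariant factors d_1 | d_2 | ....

Answer: M ≅ ℤ/4 ⊕ ℤ/12

Derivation:
rank_ℚ(R)=2; free=2−2=0
SNF(R) diag = [4, 12] → torsion [4, 12]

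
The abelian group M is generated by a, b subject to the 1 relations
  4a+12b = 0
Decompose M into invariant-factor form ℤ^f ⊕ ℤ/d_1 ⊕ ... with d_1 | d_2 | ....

Answer: M ≅ ℤ^1 ⊕ ℤ/4

Derivation:
rank_ℚ(R)=1; free=2−1=1
SNF(R) diag = [4] → torsion [4]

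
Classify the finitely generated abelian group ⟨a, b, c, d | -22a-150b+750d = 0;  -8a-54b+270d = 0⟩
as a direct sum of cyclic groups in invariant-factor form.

rank_ℚ(R)=2; free=4−2=2
SNF(R) diag = [2, 6] → torsion [2, 6]

Answer: M ≅ ℤ^2 ⊕ ℤ/2 ⊕ ℤ/6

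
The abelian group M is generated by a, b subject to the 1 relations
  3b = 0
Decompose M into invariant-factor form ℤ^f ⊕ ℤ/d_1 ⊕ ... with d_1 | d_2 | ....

rank_ℚ(R)=1; free=2−1=1
SNF(R) diag = [3] → torsion [3]

Answer: M ≅ ℤ^1 ⊕ ℤ/3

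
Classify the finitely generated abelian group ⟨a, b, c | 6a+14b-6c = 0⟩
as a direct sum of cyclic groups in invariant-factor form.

rank_ℚ(R)=1; free=3−1=2
SNF(R) diag = [2] → torsion [2]

Answer: M ≅ ℤ^2 ⊕ ℤ/2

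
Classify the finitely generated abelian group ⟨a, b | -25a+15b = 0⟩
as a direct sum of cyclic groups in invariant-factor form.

rank_ℚ(R)=1; free=2−1=1
SNF(R) diag = [5] → torsion [5]

Answer: M ≅ ℤ^1 ⊕ ℤ/5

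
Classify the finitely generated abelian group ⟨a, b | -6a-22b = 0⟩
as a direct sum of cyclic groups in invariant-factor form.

Answer: M ≅ ℤ^1 ⊕ ℤ/2

Derivation:
rank_ℚ(R)=1; free=2−1=1
SNF(R) diag = [2] → torsion [2]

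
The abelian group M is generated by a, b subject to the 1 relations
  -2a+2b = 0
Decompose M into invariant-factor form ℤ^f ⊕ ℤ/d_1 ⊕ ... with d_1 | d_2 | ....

rank_ℚ(R)=1; free=2−1=1
SNF(R) diag = [2] → torsion [2]

Answer: M ≅ ℤ^1 ⊕ ℤ/2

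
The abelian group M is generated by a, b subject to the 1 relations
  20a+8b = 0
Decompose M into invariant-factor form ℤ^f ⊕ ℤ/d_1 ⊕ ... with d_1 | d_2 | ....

rank_ℚ(R)=1; free=2−1=1
SNF(R) diag = [4] → torsion [4]

Answer: M ≅ ℤ^1 ⊕ ℤ/4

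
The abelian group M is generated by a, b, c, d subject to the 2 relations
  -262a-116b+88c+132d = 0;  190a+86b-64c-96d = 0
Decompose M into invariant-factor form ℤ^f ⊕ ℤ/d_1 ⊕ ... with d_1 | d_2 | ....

Answer: M ≅ ℤ^2 ⊕ ℤ/2 ⊕ ℤ/6

Derivation:
rank_ℚ(R)=2; free=4−2=2
SNF(R) diag = [2, 6] → torsion [2, 6]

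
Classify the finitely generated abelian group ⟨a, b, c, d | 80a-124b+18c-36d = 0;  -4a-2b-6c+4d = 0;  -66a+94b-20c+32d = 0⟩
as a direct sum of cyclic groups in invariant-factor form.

rank_ℚ(R)=3; free=4−3=1
SNF(R) diag = [2, 2, 2] → torsion [2, 2, 2]

Answer: M ≅ ℤ^1 ⊕ ℤ/2 ⊕ ℤ/2 ⊕ ℤ/2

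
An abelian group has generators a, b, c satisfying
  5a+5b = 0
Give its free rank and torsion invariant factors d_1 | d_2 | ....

Answer: M ≅ ℤ^2 ⊕ ℤ/5

Derivation:
rank_ℚ(R)=1; free=3−1=2
SNF(R) diag = [5] → torsion [5]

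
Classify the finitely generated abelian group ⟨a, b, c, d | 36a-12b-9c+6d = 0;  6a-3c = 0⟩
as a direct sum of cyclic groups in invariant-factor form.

rank_ℚ(R)=2; free=4−2=2
SNF(R) diag = [3, 6] → torsion [3, 6]

Answer: M ≅ ℤ^2 ⊕ ℤ/3 ⊕ ℤ/6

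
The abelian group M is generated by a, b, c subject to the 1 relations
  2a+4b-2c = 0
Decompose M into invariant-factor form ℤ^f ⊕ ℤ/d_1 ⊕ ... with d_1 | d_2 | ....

rank_ℚ(R)=1; free=3−1=2
SNF(R) diag = [2] → torsion [2]

Answer: M ≅ ℤ^2 ⊕ ℤ/2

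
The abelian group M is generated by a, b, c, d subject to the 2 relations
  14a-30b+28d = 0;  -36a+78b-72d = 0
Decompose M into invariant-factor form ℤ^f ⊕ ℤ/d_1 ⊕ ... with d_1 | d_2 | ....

Answer: M ≅ ℤ^2 ⊕ ℤ/2 ⊕ ℤ/6

Derivation:
rank_ℚ(R)=2; free=4−2=2
SNF(R) diag = [2, 6] → torsion [2, 6]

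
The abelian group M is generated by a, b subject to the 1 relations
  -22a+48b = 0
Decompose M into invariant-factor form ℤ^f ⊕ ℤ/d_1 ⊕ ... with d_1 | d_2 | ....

rank_ℚ(R)=1; free=2−1=1
SNF(R) diag = [2] → torsion [2]

Answer: M ≅ ℤ^1 ⊕ ℤ/2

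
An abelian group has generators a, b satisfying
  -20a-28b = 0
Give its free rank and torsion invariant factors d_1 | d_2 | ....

rank_ℚ(R)=1; free=2−1=1
SNF(R) diag = [4] → torsion [4]

Answer: M ≅ ℤ^1 ⊕ ℤ/4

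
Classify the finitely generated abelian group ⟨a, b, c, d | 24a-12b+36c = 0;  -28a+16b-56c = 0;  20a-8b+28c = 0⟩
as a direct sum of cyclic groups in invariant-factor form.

rank_ℚ(R)=3; free=4−3=1
SNF(R) diag = [4, 12, 12] → torsion [4, 12, 12]

Answer: M ≅ ℤ^1 ⊕ ℤ/4 ⊕ ℤ/12 ⊕ ℤ/12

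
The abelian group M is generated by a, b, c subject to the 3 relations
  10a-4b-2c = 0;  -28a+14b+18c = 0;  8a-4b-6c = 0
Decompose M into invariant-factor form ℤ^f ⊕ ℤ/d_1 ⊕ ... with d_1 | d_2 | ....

Answer: M ≅ ℤ/2 ⊕ ℤ/2 ⊕ ℤ/6

Derivation:
rank_ℚ(R)=3; free=3−3=0
SNF(R) diag = [2, 2, 6] → torsion [2, 2, 6]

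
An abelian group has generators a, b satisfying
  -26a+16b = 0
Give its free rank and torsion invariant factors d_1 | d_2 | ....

Answer: M ≅ ℤ^1 ⊕ ℤ/2

Derivation:
rank_ℚ(R)=1; free=2−1=1
SNF(R) diag = [2] → torsion [2]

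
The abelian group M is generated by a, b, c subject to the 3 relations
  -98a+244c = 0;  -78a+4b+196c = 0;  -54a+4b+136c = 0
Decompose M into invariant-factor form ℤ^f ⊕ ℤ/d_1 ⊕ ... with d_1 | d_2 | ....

Answer: M ≅ ℤ/2 ⊕ ℤ/4 ⊕ ℤ/12

Derivation:
rank_ℚ(R)=3; free=3−3=0
SNF(R) diag = [2, 4, 12] → torsion [2, 4, 12]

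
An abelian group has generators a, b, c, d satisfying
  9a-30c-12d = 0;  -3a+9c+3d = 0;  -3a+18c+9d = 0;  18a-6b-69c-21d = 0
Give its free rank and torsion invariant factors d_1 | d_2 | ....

Answer: M ≅ ℤ/3 ⊕ ℤ/3 ⊕ ℤ/3 ⊕ ℤ/6

Derivation:
rank_ℚ(R)=4; free=4−4=0
SNF(R) diag = [3, 3, 3, 6] → torsion [3, 3, 3, 6]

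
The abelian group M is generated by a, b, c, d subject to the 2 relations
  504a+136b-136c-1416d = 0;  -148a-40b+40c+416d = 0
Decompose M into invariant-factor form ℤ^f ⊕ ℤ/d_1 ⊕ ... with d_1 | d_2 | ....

Answer: M ≅ ℤ^2 ⊕ ℤ/4 ⊕ ℤ/8

Derivation:
rank_ℚ(R)=2; free=4−2=2
SNF(R) diag = [4, 8] → torsion [4, 8]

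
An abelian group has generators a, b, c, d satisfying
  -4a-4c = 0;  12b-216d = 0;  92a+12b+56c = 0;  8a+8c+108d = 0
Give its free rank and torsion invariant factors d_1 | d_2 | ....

rank_ℚ(R)=4; free=4−4=0
SNF(R) diag = [4, 12, 36, 108] → torsion [4, 12, 36, 108]

Answer: M ≅ ℤ/4 ⊕ ℤ/12 ⊕ ℤ/36 ⊕ ℤ/108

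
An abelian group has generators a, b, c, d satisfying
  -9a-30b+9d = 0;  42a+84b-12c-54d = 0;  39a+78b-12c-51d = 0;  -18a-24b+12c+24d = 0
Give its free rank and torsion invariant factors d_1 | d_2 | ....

Answer: M ≅ ℤ/3 ⊕ ℤ/6 ⊕ ℤ/12 ⊕ ℤ/12

Derivation:
rank_ℚ(R)=4; free=4−4=0
SNF(R) diag = [3, 6, 12, 12] → torsion [3, 6, 12, 12]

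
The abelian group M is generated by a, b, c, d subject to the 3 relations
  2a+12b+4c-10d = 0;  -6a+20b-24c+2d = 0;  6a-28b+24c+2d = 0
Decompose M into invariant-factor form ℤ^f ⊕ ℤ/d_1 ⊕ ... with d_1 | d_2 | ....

Answer: M ≅ ℤ^1 ⊕ ℤ/2 ⊕ ℤ/4 ⊕ ℤ/12

Derivation:
rank_ℚ(R)=3; free=4−3=1
SNF(R) diag = [2, 4, 12] → torsion [2, 4, 12]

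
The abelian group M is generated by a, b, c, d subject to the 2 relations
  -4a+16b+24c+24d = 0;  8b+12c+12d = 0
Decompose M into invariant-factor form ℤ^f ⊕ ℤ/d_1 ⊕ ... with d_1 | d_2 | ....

Answer: M ≅ ℤ^2 ⊕ ℤ/4 ⊕ ℤ/4

Derivation:
rank_ℚ(R)=2; free=4−2=2
SNF(R) diag = [4, 4] → torsion [4, 4]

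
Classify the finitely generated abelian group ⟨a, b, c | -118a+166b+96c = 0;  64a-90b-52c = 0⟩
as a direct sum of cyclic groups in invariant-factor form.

rank_ℚ(R)=2; free=3−2=1
SNF(R) diag = [2, 2] → torsion [2, 2]

Answer: M ≅ ℤ^1 ⊕ ℤ/2 ⊕ ℤ/2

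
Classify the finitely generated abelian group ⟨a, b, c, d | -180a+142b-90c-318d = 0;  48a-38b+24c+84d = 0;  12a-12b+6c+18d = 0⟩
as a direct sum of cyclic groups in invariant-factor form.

rank_ℚ(R)=3; free=4−3=1
SNF(R) diag = [2, 6, 12] → torsion [2, 6, 12]

Answer: M ≅ ℤ^1 ⊕ ℤ/2 ⊕ ℤ/6 ⊕ ℤ/12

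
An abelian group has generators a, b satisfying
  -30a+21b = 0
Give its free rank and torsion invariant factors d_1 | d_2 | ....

Answer: M ≅ ℤ^1 ⊕ ℤ/3

Derivation:
rank_ℚ(R)=1; free=2−1=1
SNF(R) diag = [3] → torsion [3]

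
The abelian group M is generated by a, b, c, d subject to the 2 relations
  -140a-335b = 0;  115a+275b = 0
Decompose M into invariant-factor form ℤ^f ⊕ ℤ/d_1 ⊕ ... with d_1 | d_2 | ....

Answer: M ≅ ℤ^2 ⊕ ℤ/5 ⊕ ℤ/5

Derivation:
rank_ℚ(R)=2; free=4−2=2
SNF(R) diag = [5, 5] → torsion [5, 5]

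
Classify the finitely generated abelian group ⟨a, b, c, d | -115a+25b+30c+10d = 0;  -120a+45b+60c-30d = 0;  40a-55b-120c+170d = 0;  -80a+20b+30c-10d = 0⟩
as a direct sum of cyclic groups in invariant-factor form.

Answer: M ≅ ℤ/5 ⊕ ℤ/15 ⊕ ℤ/30 ⊕ ℤ/60

Derivation:
rank_ℚ(R)=4; free=4−4=0
SNF(R) diag = [5, 15, 30, 60] → torsion [5, 15, 30, 60]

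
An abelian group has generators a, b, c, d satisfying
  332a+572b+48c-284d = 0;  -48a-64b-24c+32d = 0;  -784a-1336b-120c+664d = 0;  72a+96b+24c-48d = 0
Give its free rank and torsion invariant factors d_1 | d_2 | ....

Answer: M ≅ ℤ/4 ⊕ ℤ/8 ⊕ ℤ/24 ⊕ ℤ/48

Derivation:
rank_ℚ(R)=4; free=4−4=0
SNF(R) diag = [4, 8, 24, 48] → torsion [4, 8, 24, 48]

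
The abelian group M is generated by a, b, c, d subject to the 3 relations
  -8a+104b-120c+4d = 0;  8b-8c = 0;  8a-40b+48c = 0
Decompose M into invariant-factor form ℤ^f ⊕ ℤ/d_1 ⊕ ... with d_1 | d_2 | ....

Answer: M ≅ ℤ^1 ⊕ ℤ/4 ⊕ ℤ/8 ⊕ ℤ/8

Derivation:
rank_ℚ(R)=3; free=4−3=1
SNF(R) diag = [4, 8, 8] → torsion [4, 8, 8]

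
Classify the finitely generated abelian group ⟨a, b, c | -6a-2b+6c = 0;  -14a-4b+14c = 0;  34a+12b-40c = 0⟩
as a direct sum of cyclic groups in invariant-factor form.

rank_ℚ(R)=3; free=3−3=0
SNF(R) diag = [2, 2, 6] → torsion [2, 2, 6]

Answer: M ≅ ℤ/2 ⊕ ℤ/2 ⊕ ℤ/6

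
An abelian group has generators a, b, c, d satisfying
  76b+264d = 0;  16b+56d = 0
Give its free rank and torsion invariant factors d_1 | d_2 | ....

Answer: M ≅ ℤ^2 ⊕ ℤ/4 ⊕ ℤ/8

Derivation:
rank_ℚ(R)=2; free=4−2=2
SNF(R) diag = [4, 8] → torsion [4, 8]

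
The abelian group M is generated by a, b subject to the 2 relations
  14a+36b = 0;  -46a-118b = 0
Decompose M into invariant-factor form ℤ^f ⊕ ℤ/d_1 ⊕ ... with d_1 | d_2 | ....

rank_ℚ(R)=2; free=2−2=0
SNF(R) diag = [2, 2] → torsion [2, 2]

Answer: M ≅ ℤ/2 ⊕ ℤ/2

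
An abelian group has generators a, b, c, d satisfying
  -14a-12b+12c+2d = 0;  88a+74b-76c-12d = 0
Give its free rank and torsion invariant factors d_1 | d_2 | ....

Answer: M ≅ ℤ^2 ⊕ ℤ/2 ⊕ ℤ/2

Derivation:
rank_ℚ(R)=2; free=4−2=2
SNF(R) diag = [2, 2] → torsion [2, 2]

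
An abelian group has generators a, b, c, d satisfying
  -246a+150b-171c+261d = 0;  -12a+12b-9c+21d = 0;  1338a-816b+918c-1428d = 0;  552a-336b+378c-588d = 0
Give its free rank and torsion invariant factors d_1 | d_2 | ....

rank_ℚ(R)=4; free=4−4=0
SNF(R) diag = [3, 6, 18, 18] → torsion [3, 6, 18, 18]

Answer: M ≅ ℤ/3 ⊕ ℤ/6 ⊕ ℤ/18 ⊕ ℤ/18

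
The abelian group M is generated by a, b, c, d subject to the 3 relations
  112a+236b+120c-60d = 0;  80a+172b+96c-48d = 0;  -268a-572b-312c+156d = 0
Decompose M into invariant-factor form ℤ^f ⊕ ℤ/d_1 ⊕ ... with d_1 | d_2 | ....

rank_ℚ(R)=3; free=4−3=1
SNF(R) diag = [4, 12, 12] → torsion [4, 12, 12]

Answer: M ≅ ℤ^1 ⊕ ℤ/4 ⊕ ℤ/12 ⊕ ℤ/12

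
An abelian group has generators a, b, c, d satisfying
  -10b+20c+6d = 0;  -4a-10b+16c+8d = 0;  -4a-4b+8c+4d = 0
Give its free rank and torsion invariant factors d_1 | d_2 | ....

Answer: M ≅ ℤ^1 ⊕ ℤ/2 ⊕ ℤ/2 ⊕ ℤ/4

Derivation:
rank_ℚ(R)=3; free=4−3=1
SNF(R) diag = [2, 2, 4] → torsion [2, 2, 4]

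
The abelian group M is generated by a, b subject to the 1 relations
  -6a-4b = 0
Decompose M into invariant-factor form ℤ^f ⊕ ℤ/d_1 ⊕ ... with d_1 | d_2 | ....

rank_ℚ(R)=1; free=2−1=1
SNF(R) diag = [2] → torsion [2]

Answer: M ≅ ℤ^1 ⊕ ℤ/2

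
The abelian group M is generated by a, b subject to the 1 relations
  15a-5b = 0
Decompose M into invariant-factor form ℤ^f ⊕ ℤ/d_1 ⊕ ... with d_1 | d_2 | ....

Answer: M ≅ ℤ^1 ⊕ ℤ/5

Derivation:
rank_ℚ(R)=1; free=2−1=1
SNF(R) diag = [5] → torsion [5]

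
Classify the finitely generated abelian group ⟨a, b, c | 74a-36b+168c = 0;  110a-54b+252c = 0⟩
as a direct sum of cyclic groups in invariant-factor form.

rank_ℚ(R)=2; free=3−2=1
SNF(R) diag = [2, 6] → torsion [2, 6]

Answer: M ≅ ℤ^1 ⊕ ℤ/2 ⊕ ℤ/6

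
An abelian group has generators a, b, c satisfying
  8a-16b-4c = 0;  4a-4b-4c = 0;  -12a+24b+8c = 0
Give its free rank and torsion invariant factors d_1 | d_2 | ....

Answer: M ≅ ℤ/4 ⊕ ℤ/4 ⊕ ℤ/4

Derivation:
rank_ℚ(R)=3; free=3−3=0
SNF(R) diag = [4, 4, 4] → torsion [4, 4, 4]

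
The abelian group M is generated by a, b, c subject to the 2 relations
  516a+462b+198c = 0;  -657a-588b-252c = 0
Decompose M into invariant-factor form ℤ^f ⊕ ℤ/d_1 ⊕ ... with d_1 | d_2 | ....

Answer: M ≅ ℤ^1 ⊕ ℤ/3 ⊕ ℤ/6

Derivation:
rank_ℚ(R)=2; free=3−2=1
SNF(R) diag = [3, 6] → torsion [3, 6]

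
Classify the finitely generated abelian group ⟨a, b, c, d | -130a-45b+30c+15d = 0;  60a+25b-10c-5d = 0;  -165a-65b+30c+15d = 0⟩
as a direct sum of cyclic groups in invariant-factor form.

rank_ℚ(R)=3; free=4−3=1
SNF(R) diag = [5, 5, 10] → torsion [5, 5, 10]

Answer: M ≅ ℤ^1 ⊕ ℤ/5 ⊕ ℤ/5 ⊕ ℤ/10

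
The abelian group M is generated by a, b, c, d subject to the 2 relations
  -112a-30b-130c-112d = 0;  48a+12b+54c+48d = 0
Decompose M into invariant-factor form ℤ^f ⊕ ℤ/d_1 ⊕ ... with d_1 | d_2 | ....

Answer: M ≅ ℤ^2 ⊕ ℤ/2 ⊕ ℤ/6

Derivation:
rank_ℚ(R)=2; free=4−2=2
SNF(R) diag = [2, 6] → torsion [2, 6]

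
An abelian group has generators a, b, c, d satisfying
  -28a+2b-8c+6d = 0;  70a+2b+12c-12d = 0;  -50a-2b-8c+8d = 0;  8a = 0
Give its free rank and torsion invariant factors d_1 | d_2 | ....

Answer: M ≅ ℤ/2 ⊕ ℤ/2 ⊕ ℤ/4 ⊕ ℤ/8

Derivation:
rank_ℚ(R)=4; free=4−4=0
SNF(R) diag = [2, 2, 4, 8] → torsion [2, 2, 4, 8]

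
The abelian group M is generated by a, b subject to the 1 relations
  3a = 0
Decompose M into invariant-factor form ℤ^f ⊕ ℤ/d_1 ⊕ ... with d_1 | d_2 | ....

Answer: M ≅ ℤ^1 ⊕ ℤ/3

Derivation:
rank_ℚ(R)=1; free=2−1=1
SNF(R) diag = [3] → torsion [3]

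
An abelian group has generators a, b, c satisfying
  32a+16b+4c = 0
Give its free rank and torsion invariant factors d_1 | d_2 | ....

rank_ℚ(R)=1; free=3−1=2
SNF(R) diag = [4] → torsion [4]

Answer: M ≅ ℤ^2 ⊕ ℤ/4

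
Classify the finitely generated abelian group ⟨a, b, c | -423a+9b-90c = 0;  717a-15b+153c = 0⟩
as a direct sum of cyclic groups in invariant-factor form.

Answer: M ≅ ℤ^1 ⊕ ℤ/3 ⊕ ℤ/9

Derivation:
rank_ℚ(R)=2; free=3−2=1
SNF(R) diag = [3, 9] → torsion [3, 9]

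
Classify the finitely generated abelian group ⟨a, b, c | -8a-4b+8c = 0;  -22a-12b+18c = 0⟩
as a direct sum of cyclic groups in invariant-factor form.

Answer: M ≅ ℤ^1 ⊕ ℤ/2 ⊕ ℤ/4

Derivation:
rank_ℚ(R)=2; free=3−2=1
SNF(R) diag = [2, 4] → torsion [2, 4]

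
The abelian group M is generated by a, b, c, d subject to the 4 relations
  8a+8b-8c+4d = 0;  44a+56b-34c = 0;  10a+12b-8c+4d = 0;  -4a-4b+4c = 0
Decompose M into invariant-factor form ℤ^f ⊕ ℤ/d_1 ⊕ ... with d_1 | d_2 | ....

rank_ℚ(R)=4; free=4−4=0
SNF(R) diag = [2, 2, 4, 4] → torsion [2, 2, 4, 4]

Answer: M ≅ ℤ/2 ⊕ ℤ/2 ⊕ ℤ/4 ⊕ ℤ/4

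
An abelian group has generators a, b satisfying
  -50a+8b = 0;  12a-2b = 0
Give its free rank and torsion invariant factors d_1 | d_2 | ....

Answer: M ≅ ℤ/2 ⊕ ℤ/2

Derivation:
rank_ℚ(R)=2; free=2−2=0
SNF(R) diag = [2, 2] → torsion [2, 2]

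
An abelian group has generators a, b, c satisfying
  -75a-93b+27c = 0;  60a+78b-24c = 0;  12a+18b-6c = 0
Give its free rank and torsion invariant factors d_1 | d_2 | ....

Answer: M ≅ ℤ/3 ⊕ ℤ/6 ⊕ ℤ/6

Derivation:
rank_ℚ(R)=3; free=3−3=0
SNF(R) diag = [3, 6, 6] → torsion [3, 6, 6]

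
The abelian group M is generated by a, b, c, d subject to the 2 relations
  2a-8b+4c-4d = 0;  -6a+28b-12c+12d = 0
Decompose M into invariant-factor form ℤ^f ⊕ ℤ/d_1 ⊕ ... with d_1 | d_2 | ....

rank_ℚ(R)=2; free=4−2=2
SNF(R) diag = [2, 4] → torsion [2, 4]

Answer: M ≅ ℤ^2 ⊕ ℤ/2 ⊕ ℤ/4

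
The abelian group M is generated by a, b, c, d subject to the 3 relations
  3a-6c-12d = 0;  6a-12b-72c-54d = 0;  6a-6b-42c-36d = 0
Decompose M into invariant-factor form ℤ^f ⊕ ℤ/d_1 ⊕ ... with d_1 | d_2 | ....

Answer: M ≅ ℤ^1 ⊕ ℤ/3 ⊕ ℤ/6 ⊕ ℤ/6

Derivation:
rank_ℚ(R)=3; free=4−3=1
SNF(R) diag = [3, 6, 6] → torsion [3, 6, 6]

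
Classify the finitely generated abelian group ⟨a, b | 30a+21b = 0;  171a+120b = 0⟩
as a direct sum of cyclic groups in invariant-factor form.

Answer: M ≅ ℤ/3 ⊕ ℤ/3

Derivation:
rank_ℚ(R)=2; free=2−2=0
SNF(R) diag = [3, 3] → torsion [3, 3]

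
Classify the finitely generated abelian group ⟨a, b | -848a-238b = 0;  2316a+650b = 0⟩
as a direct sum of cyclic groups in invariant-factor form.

rank_ℚ(R)=2; free=2−2=0
SNF(R) diag = [2, 4] → torsion [2, 4]

Answer: M ≅ ℤ/2 ⊕ ℤ/4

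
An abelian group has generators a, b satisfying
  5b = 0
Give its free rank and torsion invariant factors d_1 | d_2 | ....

Answer: M ≅ ℤ^1 ⊕ ℤ/5

Derivation:
rank_ℚ(R)=1; free=2−1=1
SNF(R) diag = [5] → torsion [5]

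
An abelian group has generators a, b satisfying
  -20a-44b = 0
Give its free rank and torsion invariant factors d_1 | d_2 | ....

Answer: M ≅ ℤ^1 ⊕ ℤ/4

Derivation:
rank_ℚ(R)=1; free=2−1=1
SNF(R) diag = [4] → torsion [4]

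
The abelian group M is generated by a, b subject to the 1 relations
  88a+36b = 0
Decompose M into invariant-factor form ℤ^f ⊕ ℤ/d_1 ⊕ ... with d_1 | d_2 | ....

rank_ℚ(R)=1; free=2−1=1
SNF(R) diag = [4] → torsion [4]

Answer: M ≅ ℤ^1 ⊕ ℤ/4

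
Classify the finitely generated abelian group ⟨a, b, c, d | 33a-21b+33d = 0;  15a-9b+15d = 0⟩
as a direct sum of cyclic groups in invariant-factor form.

rank_ℚ(R)=2; free=4−2=2
SNF(R) diag = [3, 6] → torsion [3, 6]

Answer: M ≅ ℤ^2 ⊕ ℤ/3 ⊕ ℤ/6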